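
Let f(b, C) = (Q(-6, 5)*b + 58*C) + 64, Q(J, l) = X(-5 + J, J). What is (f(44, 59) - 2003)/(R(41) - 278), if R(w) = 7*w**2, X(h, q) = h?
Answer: 999/11489 ≈ 0.086953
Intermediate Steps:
Q(J, l) = -5 + J
f(b, C) = 64 - 11*b + 58*C (f(b, C) = ((-5 - 6)*b + 58*C) + 64 = (-11*b + 58*C) + 64 = 64 - 11*b + 58*C)
(f(44, 59) - 2003)/(R(41) - 278) = ((64 - 11*44 + 58*59) - 2003)/(7*41**2 - 278) = ((64 - 484 + 3422) - 2003)/(7*1681 - 278) = (3002 - 2003)/(11767 - 278) = 999/11489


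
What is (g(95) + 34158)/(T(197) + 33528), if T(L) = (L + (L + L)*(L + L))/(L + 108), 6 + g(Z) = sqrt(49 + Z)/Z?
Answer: 65970524/65749329 ≈ 1.0034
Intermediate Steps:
g(Z) = -6 + sqrt(49 + Z)/Z
T(L) = (L + 4*L**2)/(108 + L) (T(L) = (L + (2*L)*(2*L))/(108 + L) = (L + 4*L**2)/(108 + L))
(g(95) + 34158)/(T(197) + 33528) = ((-6 + sqrt(49 + 95)/95) + 34158)/(197*(1 + 4*197)/(108 + 197) + 33528) = ((-6 + sqrt(144)/95) + 34158)/(197*(1 + 788)/305 + 33528) = ((-6 + (1/95)*12) + 34158)/(197*(1/305)*789 + 33528) = ((-6 + 12/95) + 34158)/(155433/305 + 33528) = (-558/95 + 34158)/(10381473/305) = (3244452/95)*(305/10381473) = 65970524/65749329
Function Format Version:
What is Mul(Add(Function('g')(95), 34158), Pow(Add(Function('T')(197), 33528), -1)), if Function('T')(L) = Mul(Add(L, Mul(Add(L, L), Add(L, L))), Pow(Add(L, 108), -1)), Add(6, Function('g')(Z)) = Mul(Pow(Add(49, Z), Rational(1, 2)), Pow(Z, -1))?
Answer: Rational(65970524, 65749329) ≈ 1.0034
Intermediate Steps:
Function('g')(Z) = Add(-6, Mul(Pow(Z, -1), Pow(Add(49, Z), Rational(1, 2)))) (Function('g')(Z) = Add(-6, Mul(Pow(Add(49, Z), Rational(1, 2)), Pow(Z, -1))) = Add(-6, Mul(Pow(Z, -1), Pow(Add(49, Z), Rational(1, 2)))))
Function('T')(L) = Mul(Pow(Add(108, L), -1), Add(L, Mul(4, Pow(L, 2)))) (Function('T')(L) = Mul(Add(L, Mul(Mul(2, L), Mul(2, L))), Pow(Add(108, L), -1)) = Mul(Add(L, Mul(4, Pow(L, 2))), Pow(Add(108, L), -1)) = Mul(Pow(Add(108, L), -1), Add(L, Mul(4, Pow(L, 2)))))
Mul(Add(Function('g')(95), 34158), Pow(Add(Function('T')(197), 33528), -1)) = Mul(Add(Add(-6, Mul(Pow(95, -1), Pow(Add(49, 95), Rational(1, 2)))), 34158), Pow(Add(Mul(197, Pow(Add(108, 197), -1), Add(1, Mul(4, 197))), 33528), -1)) = Mul(Add(Add(-6, Mul(Rational(1, 95), Pow(144, Rational(1, 2)))), 34158), Pow(Add(Mul(197, Pow(305, -1), Add(1, 788)), 33528), -1)) = Mul(Add(Add(-6, Mul(Rational(1, 95), 12)), 34158), Pow(Add(Mul(197, Rational(1, 305), 789), 33528), -1)) = Mul(Add(Add(-6, Rational(12, 95)), 34158), Pow(Add(Rational(155433, 305), 33528), -1)) = Mul(Add(Rational(-558, 95), 34158), Pow(Rational(10381473, 305), -1)) = Mul(Rational(3244452, 95), Rational(305, 10381473)) = Rational(65970524, 65749329)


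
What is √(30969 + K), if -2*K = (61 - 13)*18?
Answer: 9*√377 ≈ 174.75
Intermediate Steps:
K = -432 (K = -(61 - 13)*18/2 = -24*18 = -½*864 = -432)
√(30969 + K) = √(30969 - 432) = √30537 = 9*√377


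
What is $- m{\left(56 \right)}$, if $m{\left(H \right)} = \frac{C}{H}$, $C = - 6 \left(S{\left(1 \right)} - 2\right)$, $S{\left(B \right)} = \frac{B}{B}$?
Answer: $- \frac{3}{28} \approx -0.10714$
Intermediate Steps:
$S{\left(B \right)} = 1$
$C = 6$ ($C = - 6 \left(1 - 2\right) = \left(-6\right) \left(-1\right) = 6$)
$m{\left(H \right)} = \frac{6}{H}$
$- m{\left(56 \right)} = - \frac{6}{56} = \left(-1\right) \frac{3}{28} = - \frac{3}{28}$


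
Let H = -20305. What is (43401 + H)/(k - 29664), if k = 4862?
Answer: -11548/12401 ≈ -0.93122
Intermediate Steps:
(43401 + H)/(k - 29664) = (43401 - 20305)/(4862 - 29664) = 23096/(-24802) = 23096*(-1/24802) = -11548/12401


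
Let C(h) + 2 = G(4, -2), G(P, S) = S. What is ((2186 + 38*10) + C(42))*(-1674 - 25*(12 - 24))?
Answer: -3520188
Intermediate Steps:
C(h) = -4 (C(h) = -2 - 2 = -4)
((2186 + 38*10) + C(42))*(-1674 - 25*(12 - 24)) = ((2186 + 38*10) - 4)*(-1674 - 25*(12 - 24)) = ((2186 + 380) - 4)*(-1674 - 25*(-12)) = (2566 - 4)*(-1674 + 300) = 2562*(-1374) = -3520188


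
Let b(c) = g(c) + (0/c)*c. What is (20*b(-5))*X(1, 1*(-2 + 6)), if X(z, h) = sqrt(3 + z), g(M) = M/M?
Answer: 40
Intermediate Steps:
g(M) = 1
b(c) = 1 (b(c) = 1 + (0/c)*c = 1 + 0*c = 1 + 0 = 1)
(20*b(-5))*X(1, 1*(-2 + 6)) = (20*1)*sqrt(3 + 1) = 20*sqrt(4) = 20*2 = 40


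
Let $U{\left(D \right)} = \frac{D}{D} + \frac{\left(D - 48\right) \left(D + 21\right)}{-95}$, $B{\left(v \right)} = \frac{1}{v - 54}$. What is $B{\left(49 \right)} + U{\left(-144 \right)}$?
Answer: $- \frac{4708}{19} \approx -247.79$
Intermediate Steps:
$B{\left(v \right)} = \frac{1}{-54 + v}$
$U{\left(D \right)} = 1 - \frac{\left(-48 + D\right) \left(21 + D\right)}{95}$ ($U{\left(D \right)} = 1 + \left(-48 + D\right) \left(21 + D\right) \left(- \frac{1}{95}\right) = 1 - \frac{\left(-48 + D\right) \left(21 + D\right)}{95}$)
$B{\left(49 \right)} + U{\left(-144 \right)} = \frac{1}{-54 + 49} + \left(\frac{1103}{95} - \frac{\left(-144\right)^{2}}{95} + \frac{27}{95} \left(-144\right)\right) = \frac{1}{-5} - \frac{23521}{95} = - \frac{1}{5} - \frac{23521}{95} = - \frac{4708}{19}$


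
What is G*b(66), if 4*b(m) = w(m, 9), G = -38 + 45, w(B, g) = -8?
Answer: -14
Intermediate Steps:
G = 7
b(m) = -2 (b(m) = (¼)*(-8) = -2)
G*b(66) = 7*(-2) = -14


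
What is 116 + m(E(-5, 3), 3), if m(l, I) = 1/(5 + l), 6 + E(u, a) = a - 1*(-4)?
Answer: 697/6 ≈ 116.17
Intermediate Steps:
E(u, a) = -2 + a (E(u, a) = -6 + (a - 1*(-4)) = -6 + (a + 4) = -6 + (4 + a) = -2 + a)
116 + m(E(-5, 3), 3) = 116 + 1/(5 + (-2 + 3)) = 116 + 1/(5 + 1) = 116 + 1/6 = 697/6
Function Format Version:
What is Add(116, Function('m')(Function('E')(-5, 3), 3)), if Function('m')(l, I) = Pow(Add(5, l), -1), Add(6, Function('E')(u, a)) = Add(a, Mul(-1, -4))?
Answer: Rational(697, 6) ≈ 116.17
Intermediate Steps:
Function('E')(u, a) = Add(-2, a) (Function('E')(u, a) = Add(-6, Add(a, Mul(-1, -4))) = Add(-6, Add(a, 4)) = Add(-6, Add(4, a)) = Add(-2, a))
Add(116, Function('m')(Function('E')(-5, 3), 3)) = Add(116, Pow(Add(5, Add(-2, 3)), -1)) = Add(116, Pow(Add(5, 1), -1)) = Add(116, Pow(6, -1)) = Add(116, Rational(1, 6)) = Rational(697, 6)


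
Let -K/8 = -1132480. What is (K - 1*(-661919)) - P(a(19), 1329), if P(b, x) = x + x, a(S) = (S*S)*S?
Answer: 9719101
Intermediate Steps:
K = 9059840 (K = -8*(-1132480) = 9059840)
a(S) = S³ (a(S) = S²*S = S³)
P(b, x) = 2*x
(K - 1*(-661919)) - P(a(19), 1329) = (9059840 - 1*(-661919)) - 2*1329 = (9059840 + 661919) - 1*2658 = 9721759 - 2658 = 9719101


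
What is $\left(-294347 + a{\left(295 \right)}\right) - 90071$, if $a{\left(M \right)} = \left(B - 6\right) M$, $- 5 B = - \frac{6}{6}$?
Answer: $-386129$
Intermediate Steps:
$B = \frac{1}{5}$ ($B = - \frac{\left(-6\right) \frac{1}{6}}{5} = \left(- \frac{1}{5}\right) \left(-1\right) = \frac{1}{5} \approx 0.2$)
$a{\left(M \right)} = - \frac{29 M}{5}$ ($a{\left(M \right)} = \left(\frac{1}{5} - 6\right) M = - \frac{29 M}{5}$)
$\left(-294347 + a{\left(295 \right)}\right) - 90071 = \left(-294347 - 1711\right) - 90071 = -296058 - 90071 = -386129$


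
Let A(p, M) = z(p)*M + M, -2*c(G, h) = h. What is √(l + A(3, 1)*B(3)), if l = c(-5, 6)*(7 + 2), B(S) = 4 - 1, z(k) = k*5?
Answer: √21 ≈ 4.5826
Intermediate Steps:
c(G, h) = -h/2
z(k) = 5*k
B(S) = 3
A(p, M) = M + 5*M*p (A(p, M) = (5*p)*M + M = 5*M*p + M = M + 5*M*p)
l = -27 (l = (-½*6)*(7 + 2) = -3*9 = -27)
√(l + A(3, 1)*B(3)) = √(-27 + (1*(1 + 5*3))*3) = √(-27 + (1*(1 + 15))*3) = √(-27 + (1*16)*3) = √(-27 + 16*3) = √(-27 + 48) = √21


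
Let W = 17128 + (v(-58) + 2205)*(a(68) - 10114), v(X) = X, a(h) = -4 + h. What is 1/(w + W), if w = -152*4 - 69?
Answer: -1/21560899 ≈ -4.6380e-8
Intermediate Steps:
w = -677 (w = -608 - 69 = -677)
W = -21560222 (W = 17128 + (-58 + 2205)*((-4 + 68) - 10114) = 17128 + 2147*(64 - 10114) = 17128 + 2147*(-10050) = 17128 - 21577350 = -21560222)
1/(w + W) = 1/(-677 - 21560222) = 1/(-21560899) = -1/21560899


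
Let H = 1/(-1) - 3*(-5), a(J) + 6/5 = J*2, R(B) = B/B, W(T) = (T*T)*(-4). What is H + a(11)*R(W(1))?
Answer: 174/5 ≈ 34.800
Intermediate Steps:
W(T) = -4*T² (W(T) = T²*(-4) = -4*T²)
R(B) = 1
a(J) = -6/5 + 2*J (a(J) = -6/5 + J*2 = -6/5 + 2*J)
H = 14 (H = -1 + 15 = 14)
H + a(11)*R(W(1)) = 14 + (-6/5 + 2*11)*1 = 14 + (-6/5 + 22)*1 = 14 + (104/5)*1 = 14 + 104/5 = 174/5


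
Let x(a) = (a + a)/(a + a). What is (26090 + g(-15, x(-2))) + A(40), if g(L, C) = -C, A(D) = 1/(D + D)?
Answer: 2087121/80 ≈ 26089.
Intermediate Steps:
A(D) = 1/(2*D)
x(a) = 1 (x(a) = (2*a)/((2*a)) = (2*a)*(1/(2*a)) = 1)
(26090 + g(-15, x(-2))) + A(40) = (26090 - 1*1) + (1/2)/40 = (26090 - 1) + (1/2)*(1/40) = 26089 + 1/80 = 2087121/80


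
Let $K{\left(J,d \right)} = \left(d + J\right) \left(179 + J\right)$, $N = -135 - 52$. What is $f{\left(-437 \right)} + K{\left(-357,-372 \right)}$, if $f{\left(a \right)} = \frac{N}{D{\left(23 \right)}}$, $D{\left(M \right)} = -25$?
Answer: $\frac{3244237}{25} \approx 1.2977 \cdot 10^{5}$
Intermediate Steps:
$N = -187$
$K{\left(J,d \right)} = \left(179 + J\right) \left(J + d\right)$ ($K{\left(J,d \right)} = \left(J + d\right) \left(179 + J\right) = \left(179 + J\right) \left(J + d\right)$)
$f{\left(a \right)} = \frac{187}{25}$ ($f{\left(a \right)} = - \frac{187}{-25} = \left(-187\right) \left(- \frac{1}{25}\right) = \frac{187}{25}$)
$f{\left(-437 \right)} + K{\left(-357,-372 \right)} = \frac{187}{25} + \left(\left(-357\right)^{2} + 179 \left(-357\right) + 179 \left(-372\right) - -132804\right) = \frac{187}{25} + \left(127449 - 63903 - 66588 + 132804\right) = \frac{187}{25} + 129762 = \frac{3244237}{25}$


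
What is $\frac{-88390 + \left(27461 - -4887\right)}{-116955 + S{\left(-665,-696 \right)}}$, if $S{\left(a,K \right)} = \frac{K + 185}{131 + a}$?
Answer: $\frac{29926428}{62453459} \approx 0.47918$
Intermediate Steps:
$S{\left(a,K \right)} = \frac{185 + K}{131 + a}$
$\frac{-88390 + \left(27461 - -4887\right)}{-116955 + S{\left(-665,-696 \right)}} = \frac{-88390 + \left(27461 - -4887\right)}{-116955 + \frac{185 - 696}{131 - 665}} = \frac{-88390 + \left(27461 + 4887\right)}{-116955 + \frac{1}{-534} \left(-511\right)} = \frac{-88390 + 32348}{-116955 - - \frac{511}{534}} = - \frac{56042}{-116955 + \frac{511}{534}} = - \frac{56042}{- \frac{62453459}{534}} = \left(-56042\right) \left(- \frac{534}{62453459}\right) = \frac{29926428}{62453459}$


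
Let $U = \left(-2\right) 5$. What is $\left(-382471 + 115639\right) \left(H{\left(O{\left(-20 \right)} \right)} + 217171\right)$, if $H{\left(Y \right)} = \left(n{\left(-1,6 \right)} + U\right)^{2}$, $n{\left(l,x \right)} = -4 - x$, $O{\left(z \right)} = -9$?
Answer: $-58054905072$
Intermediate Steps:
$U = -10$
$H{\left(Y \right)} = 400$ ($H{\left(Y \right)} = \left(\left(-4 - 6\right) - 10\right)^{2} = \left(-10 - 10\right)^{2} = \left(-20\right)^{2} = 400$)
$\left(-382471 + 115639\right) \left(H{\left(O{\left(-20 \right)} \right)} + 217171\right) = \left(-382471 + 115639\right) \left(400 + 217171\right) = \left(-266832\right) 217571 = -58054905072$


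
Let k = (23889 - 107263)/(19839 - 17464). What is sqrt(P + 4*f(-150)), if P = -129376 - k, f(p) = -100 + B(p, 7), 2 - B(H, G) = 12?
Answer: I*sqrt(29281814470)/475 ≈ 360.25*I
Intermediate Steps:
k = -83374/2375 ≈ -35.105
B(H, G) = -10 (B(H, G) = 2 - 1*12 = 2 - 12 = -10)
f(p) = -110 (f(p) = -100 - 10 = -110)
P = -307184626/2375 (P = -129376 - 1*(-83374/2375) = -129376 + 83374/2375 = -307184626/2375 ≈ -1.2934e+5)
sqrt(P + 4*f(-150)) = sqrt(-307184626/2375 + 4*(-110)) = sqrt(-307184626/2375 - 440) = sqrt(-308229626/2375) = I*sqrt(29281814470)/475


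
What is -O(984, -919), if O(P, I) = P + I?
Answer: -65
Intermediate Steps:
O(P, I) = I + P
-O(984, -919) = -(-919 + 984) = -1*65 = -65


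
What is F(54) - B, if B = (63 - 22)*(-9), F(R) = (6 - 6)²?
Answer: 369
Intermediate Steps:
F(R) = 0 (F(R) = 0² = 0)
B = -369 (B = 41*(-9) = -369)
F(54) - B = 0 - 1*(-369) = 0 + 369 = 369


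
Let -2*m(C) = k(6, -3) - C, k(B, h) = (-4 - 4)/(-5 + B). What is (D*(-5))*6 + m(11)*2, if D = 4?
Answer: -101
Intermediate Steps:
k(B, h) = -8/(-5 + B)
m(C) = 4 + C/2 (m(C) = -(-8/(-5 + 6) - C)/2 = -(-8/1 - C)/2 = -(-8*1 - C)/2 = -(-8 - C)/2 = 4 + C/2)
(D*(-5))*6 + m(11)*2 = (4*(-5))*6 + (4 + (½)*11)*2 = -20*6 + (4 + 11/2)*2 = -120 + (19/2)*2 = -120 + 19 = -101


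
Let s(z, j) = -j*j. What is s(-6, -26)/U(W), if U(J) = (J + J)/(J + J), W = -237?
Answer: -676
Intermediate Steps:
U(J) = 1 (U(J) = (2*J)/((2*J)) = (2*J)*(1/(2*J)) = 1)
s(z, j) = -j²
s(-6, -26)/U(W) = -1*(-26)²/1 = -1*676*1 = -676*1 = -676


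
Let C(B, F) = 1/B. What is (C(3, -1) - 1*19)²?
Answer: 3136/9 ≈ 348.44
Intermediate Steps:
(C(3, -1) - 1*19)² = (1/3 - 1*19)² = (⅓ - 19)² = (-56/3)² = 3136/9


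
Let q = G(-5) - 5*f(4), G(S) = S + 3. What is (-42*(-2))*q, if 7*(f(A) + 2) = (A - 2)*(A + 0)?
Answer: 192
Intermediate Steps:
G(S) = 3 + S
f(A) = -2 + A*(-2 + A)/7 (f(A) = -2 + ((A - 2)*(A + 0))/7 = -2 + ((-2 + A)*A)/7 = -2 + (A*(-2 + A))/7 = -2 + A*(-2 + A)/7)
q = 16/7 (q = (3 - 5) - 5*(-2 - 2/7*4 + (⅐)*4²) = -2 - 5*(-2 - 8/7 + (⅐)*16) = -2 - 5*(-2 - 8/7 + 16/7) = -2 - 5*(-6/7) = -2 + 30/7 = 16/7 ≈ 2.2857)
(-42*(-2))*q = -42*(-2)*(16/7) = 84*(16/7) = 192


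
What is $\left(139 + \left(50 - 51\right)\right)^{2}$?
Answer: $19044$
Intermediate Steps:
$\left(139 + \left(50 - 51\right)\right)^{2} = \left(139 - 1\right)^{2} = 138^{2} = 19044$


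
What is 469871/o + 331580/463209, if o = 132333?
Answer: 1477556227/346315461 ≈ 4.2665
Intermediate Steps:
469871/o + 331580/463209 = 469871/132333 + 331580/463209 = 469871*(1/132333) + 331580*(1/463209) = 469871/132333 + 5620/7851 = 1477556227/346315461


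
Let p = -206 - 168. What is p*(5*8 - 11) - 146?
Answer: -10992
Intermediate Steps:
p = -374
p*(5*8 - 11) - 146 = -374*(5*8 - 11) - 146 = -374*(40 - 11) - 146 = -374*29 - 146 = -10846 - 146 = -10992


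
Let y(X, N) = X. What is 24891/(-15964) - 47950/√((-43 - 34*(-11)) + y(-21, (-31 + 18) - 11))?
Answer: -24891/15964 - 4795*√310/31 ≈ -2724.9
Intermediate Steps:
24891/(-15964) - 47950/√((-43 - 34*(-11)) + y(-21, (-31 + 18) - 11)) = 24891/(-15964) - 47950/√((-43 - 34*(-11)) - 21) = 24891*(-1/15964) - 47950/√((-43 + 374) - 21) = -24891/15964 - 47950/√(331 - 21) = -24891/15964 - 47950*√310/310 = -24891/15964 - 4795*√310/31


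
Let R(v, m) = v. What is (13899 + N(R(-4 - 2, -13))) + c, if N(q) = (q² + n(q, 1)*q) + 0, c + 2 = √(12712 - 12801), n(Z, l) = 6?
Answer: 13897 + I*√89 ≈ 13897.0 + 9.434*I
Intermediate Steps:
c = -2 + I*√89 (c = -2 + √(12712 - 12801) = -2 + √(-89) = -2 + I*√89 ≈ -2.0 + 9.434*I)
N(q) = q² + 6*q (N(q) = (q² + 6*q) + 0 = q² + 6*q)
(13899 + N(R(-4 - 2, -13))) + c = (13899 + (-4 - 2)*(6 + (-4 - 2))) + (-2 + I*√89) = (13899 - 6*(6 - 6)) + (-2 + I*√89) = (13899 - 6*0) + (-2 + I*√89) = (13899 + 0) + (-2 + I*√89) = 13899 + (-2 + I*√89) = 13897 + I*√89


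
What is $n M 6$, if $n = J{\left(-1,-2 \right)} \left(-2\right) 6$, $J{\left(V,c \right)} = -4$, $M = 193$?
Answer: $55584$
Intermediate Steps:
$n = 48$ ($n = \left(-4\right) \left(-2\right) 6 = 8 \cdot 6 = 48$)
$n M 6 = 48 \cdot 193 \cdot 6 = 48 \cdot 1158 = 55584$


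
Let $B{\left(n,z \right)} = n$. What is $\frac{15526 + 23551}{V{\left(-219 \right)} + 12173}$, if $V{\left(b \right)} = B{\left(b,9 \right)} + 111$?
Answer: $\frac{39077}{12065} \approx 3.2389$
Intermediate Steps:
$V{\left(b \right)} = 111 + b$ ($V{\left(b \right)} = b + 111 = 111 + b$)
$\frac{15526 + 23551}{V{\left(-219 \right)} + 12173} = \frac{15526 + 23551}{\left(111 - 219\right) + 12173} = \frac{39077}{-108 + 12173} = \frac{39077}{12065}$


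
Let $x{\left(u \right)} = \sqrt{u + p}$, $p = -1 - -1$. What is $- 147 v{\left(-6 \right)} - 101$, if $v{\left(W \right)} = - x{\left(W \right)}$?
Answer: $-101 + 147 i \sqrt{6} \approx -101.0 + 360.08 i$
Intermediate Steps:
$p = 0$ ($p = -1 + 1 = 0$)
$x{\left(u \right)} = \sqrt{u}$ ($x{\left(u \right)} = \sqrt{u + 0} = \sqrt{u}$)
$v{\left(W \right)} = - \sqrt{W}$
$- 147 v{\left(-6 \right)} - 101 = - 147 \left(- \sqrt{-6}\right) - 101 = - 147 \left(- i \sqrt{6}\right) - 101 = 147 i \sqrt{6} - 101 = -101 + 147 i \sqrt{6}$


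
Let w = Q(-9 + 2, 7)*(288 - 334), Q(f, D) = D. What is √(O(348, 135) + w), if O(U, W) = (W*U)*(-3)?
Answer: I*√141262 ≈ 375.85*I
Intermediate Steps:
O(U, W) = -3*U*W (O(U, W) = (U*W)*(-3) = -3*U*W)
w = -322 (w = 7*(288 - 334) = 7*(-46) = -322)
√(O(348, 135) + w) = √(-3*348*135 - 322) = √(-140940 - 322) = √(-141262) = I*√141262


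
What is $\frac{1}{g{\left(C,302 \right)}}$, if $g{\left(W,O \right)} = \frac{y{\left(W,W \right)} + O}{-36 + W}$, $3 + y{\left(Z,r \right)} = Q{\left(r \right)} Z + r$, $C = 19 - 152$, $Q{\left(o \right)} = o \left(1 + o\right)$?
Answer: $\frac{169}{2334782} \approx 7.2384 \cdot 10^{-5}$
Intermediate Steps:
$C = -133$ ($C = 19 - 152 = -133$)
$y{\left(Z,r \right)} = -3 + r + Z r \left(1 + r\right)$ ($y{\left(Z,r \right)} = -3 + \left(r \left(1 + r\right) Z + r\right) = -3 + \left(Z r \left(1 + r\right) + r\right) = -3 + \left(r + Z r \left(1 + r\right)\right) = -3 + r + Z r \left(1 + r\right)$)
$g{\left(W,O \right)} = \frac{-3 + O + W + W^{2} \left(1 + W\right)}{-36 + W}$ ($g{\left(W,O \right)} = \frac{\left(-3 + W + W W \left(1 + W\right)\right) + O}{-36 + W} = \frac{\left(-3 + W + W^{2} \left(1 + W\right)\right) + O}{-36 + W} = \frac{-3 + O + W + W^{2} \left(1 + W\right)}{-36 + W}$)
$\frac{1}{g{\left(C,302 \right)}} = \frac{1}{\frac{1}{-36 - 133} \left(-3 + 302 - 133 + \left(-133\right)^{2} \left(1 - 133\right)\right)} = \frac{1}{\frac{1}{-169} \left(-3 + 302 - 133 + 17689 \left(-132\right)\right)} = \frac{1}{\left(- \frac{1}{169}\right) \left(-3 + 302 - 133 - 2334948\right)} = \frac{1}{\left(- \frac{1}{169}\right) \left(-2334782\right)} = \frac{1}{\frac{2334782}{169}} = \frac{169}{2334782}$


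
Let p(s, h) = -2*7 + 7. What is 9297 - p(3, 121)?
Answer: 9304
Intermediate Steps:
p(s, h) = -7 (p(s, h) = -14 + 7 = -7)
9297 - p(3, 121) = 9297 - 1*(-7) = 9297 + 7 = 9304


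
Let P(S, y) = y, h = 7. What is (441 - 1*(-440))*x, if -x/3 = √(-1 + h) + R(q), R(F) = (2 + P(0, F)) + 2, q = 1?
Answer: -13215 - 2643*√6 ≈ -19689.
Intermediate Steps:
R(F) = 4 + F (R(F) = (2 + F) + 2 = 4 + F)
x = -15 - 3*√6 (x = -3*(√(-1 + 7) + (4 + 1)) = -3*(√6 + 5) = -3*(5 + √6) = -15 - 3*√6 ≈ -22.348)
(441 - 1*(-440))*x = (441 - 1*(-440))*(-15 - 3*√6) = (441 + 440)*(-15 - 3*√6) = 881*(-15 - 3*√6) = -13215 - 2643*√6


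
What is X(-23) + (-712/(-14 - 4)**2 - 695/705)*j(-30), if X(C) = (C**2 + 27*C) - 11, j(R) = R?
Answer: -9517/1269 ≈ -7.4996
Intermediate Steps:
X(C) = -11 + C**2 + 27*C
X(-23) + (-712/(-14 - 4)**2 - 695/705)*j(-30) = (-11 + (-23)**2 + 27*(-23)) + (-712/(-14 - 4)**2 - 695/705)*(-30) = (-11 + 529 - 621) + (-712/((-18)**2) - 695*1/705)*(-30) = -103 + (-712/324 - 139/141)*(-30) = -103 + (-712*1/324 - 139/141)*(-30) = -103 + (-178/81 - 139/141)*(-30) = -103 - 12119/3807*(-30) = -103 + 121190/1269 = -9517/1269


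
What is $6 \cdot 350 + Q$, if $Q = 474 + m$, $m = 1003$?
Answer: $3577$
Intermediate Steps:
$Q = 1477$ ($Q = 474 + 1003 = 1477$)
$6 \cdot 350 + Q = 6 \cdot 350 + 1477 = 2100 + 1477 = 3577$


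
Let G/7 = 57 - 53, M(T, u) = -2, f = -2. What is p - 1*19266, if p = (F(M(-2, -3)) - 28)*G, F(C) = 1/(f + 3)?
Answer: -20022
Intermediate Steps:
F(C) = 1 (F(C) = 1/(-2 + 3) = 1/1 = 1)
G = 28 (G = 7*(57 - 53) = 7*4 = 28)
p = -756 (p = (1 - 28)*28 = -27*28 = -756)
p - 1*19266 = -756 - 1*19266 = -756 - 19266 = -20022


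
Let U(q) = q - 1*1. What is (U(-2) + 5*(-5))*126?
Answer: -3528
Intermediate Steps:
U(q) = -1 + q (U(q) = q - 1 = -1 + q)
(U(-2) + 5*(-5))*126 = ((-1 - 2) + 5*(-5))*126 = (-3 - 25)*126 = -28*126 = -3528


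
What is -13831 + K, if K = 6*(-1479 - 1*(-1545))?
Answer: -13435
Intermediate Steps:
K = 396 (K = 6*(-1479 + 1545) = 6*66 = 396)
-13831 + K = -13831 + 396 = -13435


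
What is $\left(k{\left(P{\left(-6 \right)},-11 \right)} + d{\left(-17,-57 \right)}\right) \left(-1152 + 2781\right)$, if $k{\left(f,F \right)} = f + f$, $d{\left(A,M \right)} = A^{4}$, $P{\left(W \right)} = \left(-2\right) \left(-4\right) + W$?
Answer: $136062225$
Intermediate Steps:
$P{\left(W \right)} = 8 + W$
$k{\left(f,F \right)} = 2 f$
$\left(k{\left(P{\left(-6 \right)},-11 \right)} + d{\left(-17,-57 \right)}\right) \left(-1152 + 2781\right) = \left(2 \left(8 - 6\right) + \left(-17\right)^{4}\right) \left(-1152 + 2781\right) = \left(2 \cdot 2 + 83521\right) 1629 = \left(4 + 83521\right) 1629 = 83525 \cdot 1629 = 136062225$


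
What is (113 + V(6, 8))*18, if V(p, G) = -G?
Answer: 1890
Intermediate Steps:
(113 + V(6, 8))*18 = (113 - 1*8)*18 = (113 - 8)*18 = 105*18 = 1890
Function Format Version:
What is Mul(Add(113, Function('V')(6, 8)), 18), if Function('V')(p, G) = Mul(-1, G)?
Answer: 1890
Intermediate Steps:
Mul(Add(113, Function('V')(6, 8)), 18) = Mul(Add(113, Mul(-1, 8)), 18) = Mul(Add(113, -8), 18) = Mul(105, 18) = 1890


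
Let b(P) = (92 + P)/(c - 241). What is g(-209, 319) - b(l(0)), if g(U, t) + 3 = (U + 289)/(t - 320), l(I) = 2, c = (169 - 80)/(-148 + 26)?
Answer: -2436285/29491 ≈ -82.611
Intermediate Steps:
c = -89/122 (c = 89/(-122) = 89*(-1/122) = -89/122 ≈ -0.72951)
b(P) = -11224/29491 - 122*P/29491 (b(P) = (92 + P)/(-89/122 - 241) = (92 + P)/(-29491/122) = (92 + P)*(-122/29491) = -11224/29491 - 122*P/29491)
g(U, t) = -3 + (289 + U)/(-320 + t) (g(U, t) = -3 + (U + 289)/(t - 320) = -3 + (289 + U)/(-320 + t))
g(-209, 319) - b(l(0)) = (1249 - 209 - 3*319)/(-320 + 319) - (-11224/29491 - 122/29491*2) = (1249 - 209 - 957)/(-1) - (-11224/29491 - 244/29491) = -1*83 - 1*(-11468/29491) = -83 + 11468/29491 = -2436285/29491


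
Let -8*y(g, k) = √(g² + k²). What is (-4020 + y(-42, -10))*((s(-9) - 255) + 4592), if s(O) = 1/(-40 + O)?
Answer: -854298240/49 - 53128*√466/49 ≈ -1.7458e+7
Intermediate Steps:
y(g, k) = -√(g² + k²)/8
(-4020 + y(-42, -10))*((s(-9) - 255) + 4592) = (-4020 - √((-42)² + (-10)²)/8)*((1/(-40 - 9) - 255) + 4592) = (-4020 - √(1764 + 100)/8)*((1/(-49) - 255) + 4592) = (-4020 - √466/4)*((-1/49 - 255) + 4592) = (-4020 - √466/4)*(-12496/49 + 4592) = (-4020 - √466/4)*(212512/49) = -854298240/49 - 53128*√466/49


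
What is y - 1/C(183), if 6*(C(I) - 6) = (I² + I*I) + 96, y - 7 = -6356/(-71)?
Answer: 76650734/794135 ≈ 96.521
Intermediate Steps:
y = 6853/71 (y = 7 - 6356/(-71) = 7 - 6356*(-1)/71 = 7 - 28*(-227/71) = 7 + 6356/71 = 6853/71 ≈ 96.521)
C(I) = 22 + I²/3 (C(I) = 6 + ((I² + I*I) + 96)/6 = 6 + ((I² + I²) + 96)/6 = 6 + (2*I² + 96)/6 = 6 + (96 + 2*I²)/6 = 6 + (16 + I²/3) = 22 + I²/3)
y - 1/C(183) = 6853/71 - 1/(22 + (⅓)*183²) = 6853/71 - 1/(22 + (⅓)*33489) = 6853/71 - 1/(22 + 11163) = 6853/71 - 1/11185 = 76650734/794135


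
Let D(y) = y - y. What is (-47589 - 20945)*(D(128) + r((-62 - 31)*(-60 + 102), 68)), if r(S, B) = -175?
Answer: 11993450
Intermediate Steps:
D(y) = 0
(-47589 - 20945)*(D(128) + r((-62 - 31)*(-60 + 102), 68)) = (-47589 - 20945)*(0 - 175) = -68534*(-175) = 11993450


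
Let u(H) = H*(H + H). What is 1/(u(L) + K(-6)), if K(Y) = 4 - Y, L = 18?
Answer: 1/658 ≈ 0.0015198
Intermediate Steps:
u(H) = 2*H² (u(H) = H*(2*H) = 2*H²)
1/(u(L) + K(-6)) = 1/(2*18² + (4 - 1*(-6))) = 1/(2*324 + (4 + 6)) = 1/(648 + 10) = 1/658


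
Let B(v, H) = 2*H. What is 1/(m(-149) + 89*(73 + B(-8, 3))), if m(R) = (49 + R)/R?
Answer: 149/1047719 ≈ 0.00014221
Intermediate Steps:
m(R) = (49 + R)/R
1/(m(-149) + 89*(73 + B(-8, 3))) = 1/((49 - 149)/(-149) + 89*(73 + 2*3)) = 1/(-1/149*(-100) + 89*(73 + 6)) = 1/(100/149 + 89*79) = 1/(100/149 + 7031) = 1/(1047719/149) = 149/1047719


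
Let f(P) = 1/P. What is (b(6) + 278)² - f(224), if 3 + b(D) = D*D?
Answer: 21665503/224 ≈ 96721.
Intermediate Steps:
b(D) = -3 + D² (b(D) = -3 + D*D = -3 + D²)
(b(6) + 278)² - f(224) = ((-3 + 6²) + 278)² - 1/224 = ((-3 + 36) + 278)² - 1*1/224 = (33 + 278)² - 1/224 = 311² - 1/224 = 96721 - 1/224 = 21665503/224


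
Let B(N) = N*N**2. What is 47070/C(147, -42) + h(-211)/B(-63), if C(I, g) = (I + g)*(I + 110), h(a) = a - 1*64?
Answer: 112163173/64262079 ≈ 1.7454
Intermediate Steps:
B(N) = N**3
h(a) = -64 + a (h(a) = a - 64 = -64 + a)
C(I, g) = (110 + I)*(I + g) (C(I, g) = (I + g)*(110 + I) = (110 + I)*(I + g))
47070/C(147, -42) + h(-211)/B(-63) = 47070/(147**2 + 110*147 + 110*(-42) + 147*(-42)) + (-64 - 211)/((-63)**3) = 47070/(21609 + 16170 - 4620 - 6174) - 275/(-250047) = 47070/26985 - 275*(-1/250047) = 47070*(1/26985) + 275/250047 = 3138/1799 + 275/250047 = 112163173/64262079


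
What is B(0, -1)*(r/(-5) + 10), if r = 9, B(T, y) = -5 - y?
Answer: -164/5 ≈ -32.800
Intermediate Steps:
B(0, -1)*(r/(-5) + 10) = (-5 - 1*(-1))*(9/(-5) + 10) = (-5 + 1)*(9*(-⅕) + 10) = -4*(-9/5 + 10) = -4*41/5 = -164/5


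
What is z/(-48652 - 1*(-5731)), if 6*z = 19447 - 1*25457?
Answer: 3005/128763 ≈ 0.023337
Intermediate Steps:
z = -3005/3 (z = (19447 - 1*25457)/6 = (19447 - 25457)/6 = (⅙)*(-6010) = -3005/3 ≈ -1001.7)
z/(-48652 - 1*(-5731)) = -3005/(3*(-48652 - 1*(-5731))) = -3005/(3*(-48652 + 5731)) = -3005/3/(-42921) = -3005/3*(-1/42921) = 3005/128763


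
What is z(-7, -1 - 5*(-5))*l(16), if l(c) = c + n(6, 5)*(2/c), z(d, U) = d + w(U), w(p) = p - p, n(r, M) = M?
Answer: -931/8 ≈ -116.38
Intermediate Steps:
w(p) = 0
z(d, U) = d (z(d, U) = d + 0 = d)
l(c) = c + 10/c (l(c) = c + 5*(2/c) = c + 10/c)
z(-7, -1 - 5*(-5))*l(16) = -7*(16 + 10/16) = -7*(16 + 10*(1/16)) = -7*(16 + 5/8) = -7*133/8 = -931/8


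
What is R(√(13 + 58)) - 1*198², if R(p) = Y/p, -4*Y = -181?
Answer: -39204 + 181*√71/284 ≈ -39199.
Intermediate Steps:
Y = 181/4 (Y = -¼*(-181) = 181/4 ≈ 45.250)
R(p) = 181/(4*p)
R(√(13 + 58)) - 1*198² = 181/(4*(√(13 + 58))) - 1*198² = 181/(4*(√71)) - 1*39204 = 181*(√71/71)/4 - 39204 = 181*√71/284 - 39204 = -39204 + 181*√71/284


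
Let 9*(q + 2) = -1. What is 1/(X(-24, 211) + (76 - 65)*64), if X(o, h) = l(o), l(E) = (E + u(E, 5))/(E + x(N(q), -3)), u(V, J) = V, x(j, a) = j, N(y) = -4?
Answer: 7/4940 ≈ 0.0014170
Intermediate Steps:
q = -19/9 (q = -2 + (1/9)*(-1) = -2 - 1/9 = -19/9 ≈ -2.1111)
l(E) = 2*E/(-4 + E) (l(E) = (E + E)/(E - 4) = (2*E)/(-4 + E) = 2*E/(-4 + E))
X(o, h) = 2*o/(-4 + o)
1/(X(-24, 211) + (76 - 65)*64) = 1/(2*(-24)/(-4 - 24) + (76 - 65)*64) = 1/(2*(-24)/(-28) + 11*64) = 1/(2*(-24)*(-1/28) + 704) = 1/(12/7 + 704) = 1/(4940/7) = 7/4940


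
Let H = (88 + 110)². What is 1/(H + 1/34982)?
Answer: 34982/1371434329 ≈ 2.5508e-5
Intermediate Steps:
H = 39204 (H = 198² = 39204)
1/(H + 1/34982) = 1/(39204 + 1/34982) = 1/(1371434329/34982) = 34982/1371434329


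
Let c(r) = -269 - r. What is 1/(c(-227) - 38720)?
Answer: -1/38762 ≈ -2.5798e-5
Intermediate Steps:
1/(c(-227) - 38720) = 1/((-269 - 1*(-227)) - 38720) = 1/((-269 + 227) - 38720) = 1/(-42 - 38720) = 1/(-38762) = -1/38762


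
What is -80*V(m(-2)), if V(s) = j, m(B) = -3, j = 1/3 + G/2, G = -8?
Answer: 880/3 ≈ 293.33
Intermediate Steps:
j = -11/3 (j = 1/3 - 8/2 = 1*(⅓) - 8*½ = ⅓ - 4 = -11/3 ≈ -3.6667)
V(s) = -11/3
-80*V(m(-2)) = -80*(-11/3) = 880/3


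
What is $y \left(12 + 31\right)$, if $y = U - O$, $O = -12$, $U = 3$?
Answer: $645$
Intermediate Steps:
$y = 15$ ($y = 3 - -12 = 3 + 12 = 15$)
$y \left(12 + 31\right) = 15 \left(12 + 31\right) = 15 \cdot 43 = 645$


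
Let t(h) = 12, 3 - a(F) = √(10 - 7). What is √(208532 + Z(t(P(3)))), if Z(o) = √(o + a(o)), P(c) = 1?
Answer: √(208532 + √(15 - √3)) ≈ 456.66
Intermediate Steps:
a(F) = 3 - √3 (a(F) = 3 - √(10 - 7) = 3 - √3)
Z(o) = √(3 + o - √3) (Z(o) = √(o + (3 - √3)) = √(3 + o - √3))
√(208532 + Z(t(P(3)))) = √(208532 + √(3 + 12 - √3)) = √(208532 + √(15 - √3))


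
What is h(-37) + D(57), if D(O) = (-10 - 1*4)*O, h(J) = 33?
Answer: -765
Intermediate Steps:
D(O) = -14*O (D(O) = (-10 - 4)*O = -14*O)
h(-37) + D(57) = 33 - 14*57 = 33 - 798 = -765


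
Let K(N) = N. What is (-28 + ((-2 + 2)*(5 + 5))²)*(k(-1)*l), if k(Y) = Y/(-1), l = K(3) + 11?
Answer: -392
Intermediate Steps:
l = 14 (l = 3 + 11 = 14)
k(Y) = -Y (k(Y) = Y*(-1) = -Y)
(-28 + ((-2 + 2)*(5 + 5))²)*(k(-1)*l) = (-28 + ((-2 + 2)*(5 + 5))²)*(-1*(-1)*14) = (-28 + (0*10)²)*(1*14) = (-28 + 0²)*14 = (-28 + 0)*14 = -28*14 = -392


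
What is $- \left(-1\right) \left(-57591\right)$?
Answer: $-57591$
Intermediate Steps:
$- \left(-1\right) \left(-57591\right) = \left(-1\right) 57591 = -57591$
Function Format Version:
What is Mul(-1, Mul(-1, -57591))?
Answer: -57591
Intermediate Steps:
Mul(-1, Mul(-1, -57591)) = Mul(-1, 57591) = -57591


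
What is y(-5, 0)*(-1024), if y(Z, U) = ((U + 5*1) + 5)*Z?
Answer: 51200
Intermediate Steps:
y(Z, U) = Z*(10 + U) (y(Z, U) = ((U + 5) + 5)*Z = ((5 + U) + 5)*Z = (10 + U)*Z = Z*(10 + U))
y(-5, 0)*(-1024) = -5*(10 + 0)*(-1024) = -5*10*(-1024) = -50*(-1024) = 51200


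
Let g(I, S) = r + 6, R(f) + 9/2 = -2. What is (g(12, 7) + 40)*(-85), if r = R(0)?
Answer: -6715/2 ≈ -3357.5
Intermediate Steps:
R(f) = -13/2 (R(f) = -9/2 - 2 = -13/2)
r = -13/2 ≈ -6.5000
g(I, S) = -½ (g(I, S) = -13/2 + 6 = -½)
(g(12, 7) + 40)*(-85) = (-½ + 40)*(-85) = (79/2)*(-85) = -6715/2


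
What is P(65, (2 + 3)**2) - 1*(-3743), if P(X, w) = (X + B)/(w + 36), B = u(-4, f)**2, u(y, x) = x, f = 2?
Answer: 228392/61 ≈ 3744.1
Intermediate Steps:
B = 4 (B = 2**2 = 4)
P(X, w) = (4 + X)/(36 + w) (P(X, w) = (X + 4)/(w + 36) = (4 + X)/(36 + w))
P(65, (2 + 3)**2) - 1*(-3743) = (4 + 65)/(36 + (2 + 3)**2) - 1*(-3743) = 69/(36 + 5**2) + 3743 = 69/(36 + 25) + 3743 = 69/61 + 3743 = 228392/61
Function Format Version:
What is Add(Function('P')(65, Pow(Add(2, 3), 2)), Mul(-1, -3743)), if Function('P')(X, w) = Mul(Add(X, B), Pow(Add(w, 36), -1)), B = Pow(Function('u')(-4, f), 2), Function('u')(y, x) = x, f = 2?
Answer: Rational(228392, 61) ≈ 3744.1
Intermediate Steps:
B = 4 (B = Pow(2, 2) = 4)
Function('P')(X, w) = Mul(Pow(Add(36, w), -1), Add(4, X)) (Function('P')(X, w) = Mul(Add(X, 4), Pow(Add(w, 36), -1)) = Mul(Add(4, X), Pow(Add(36, w), -1)) = Mul(Pow(Add(36, w), -1), Add(4, X)))
Add(Function('P')(65, Pow(Add(2, 3), 2)), Mul(-1, -3743)) = Add(Mul(Pow(Add(36, Pow(Add(2, 3), 2)), -1), Add(4, 65)), Mul(-1, -3743)) = Add(Mul(Pow(Add(36, Pow(5, 2)), -1), 69), 3743) = Add(Mul(Pow(Add(36, 25), -1), 69), 3743) = Add(Mul(Pow(61, -1), 69), 3743) = Add(Mul(Rational(1, 61), 69), 3743) = Add(Rational(69, 61), 3743) = Rational(228392, 61)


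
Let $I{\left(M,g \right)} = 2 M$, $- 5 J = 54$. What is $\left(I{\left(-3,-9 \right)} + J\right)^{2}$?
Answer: $\frac{7056}{25} \approx 282.24$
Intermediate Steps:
$J = - \frac{54}{5}$ ($J = \left(- \frac{1}{5}\right) 54 = - \frac{54}{5} \approx -10.8$)
$\left(I{\left(-3,-9 \right)} + J\right)^{2} = \left(2 \left(-3\right) - \frac{54}{5}\right)^{2} = \left(-6 - \frac{54}{5}\right)^{2} = \left(- \frac{84}{5}\right)^{2} = \frac{7056}{25}$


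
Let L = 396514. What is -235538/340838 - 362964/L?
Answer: -54276509591/33786759683 ≈ -1.6064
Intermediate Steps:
-235538/340838 - 362964/L = -235538/340838 - 362964/396514 = -235538*1/340838 - 362964*1/396514 = -117769/170419 - 181482/198257 = -54276509591/33786759683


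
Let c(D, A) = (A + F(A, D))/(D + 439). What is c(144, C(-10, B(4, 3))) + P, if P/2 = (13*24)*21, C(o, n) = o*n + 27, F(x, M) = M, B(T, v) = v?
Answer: 7639773/583 ≈ 13104.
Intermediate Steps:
C(o, n) = 27 + n*o (C(o, n) = n*o + 27 = 27 + n*o)
c(D, A) = (A + D)/(439 + D) (c(D, A) = (A + D)/(D + 439) = (A + D)/(439 + D))
P = 13104 (P = 2*((13*24)*21) = 2*(312*21) = 2*6552 = 13104)
c(144, C(-10, B(4, 3))) + P = ((27 + 3*(-10)) + 144)/(439 + 144) + 13104 = ((27 - 30) + 144)/583 + 13104 = (-3 + 144)/583 + 13104 = (1/583)*141 + 13104 = 141/583 + 13104 = 7639773/583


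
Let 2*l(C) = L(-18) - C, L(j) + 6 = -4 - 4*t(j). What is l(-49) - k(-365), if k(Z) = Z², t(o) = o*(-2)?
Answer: -266555/2 ≈ -1.3328e+5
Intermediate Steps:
t(o) = -2*o
L(j) = -10 + 8*j (L(j) = -6 + (-4 - (-8)*j) = -6 + (-4 + 8*j) = -10 + 8*j)
l(C) = -77 - C/2 (l(C) = ((-10 + 8*(-18)) - C)/2 = ((-10 - 144) - C)/2 = (-154 - C)/2 = -77 - C/2)
l(-49) - k(-365) = (-77 - ½*(-49)) - 1*(-365)² = (-77 + 49/2) - 1*133225 = -105/2 - 133225 = -266555/2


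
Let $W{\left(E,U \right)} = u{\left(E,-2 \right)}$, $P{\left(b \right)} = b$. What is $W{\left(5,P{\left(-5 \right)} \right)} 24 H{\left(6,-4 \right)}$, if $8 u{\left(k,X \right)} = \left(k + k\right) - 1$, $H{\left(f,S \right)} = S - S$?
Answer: $0$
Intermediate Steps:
$H{\left(f,S \right)} = 0$
$u{\left(k,X \right)} = - \frac{1}{8} + \frac{k}{4}$ ($u{\left(k,X \right)} = \frac{\left(k + k\right) - 1}{8} = \frac{2 k - 1}{8} = \frac{-1 + 2 k}{8} = - \frac{1}{8} + \frac{k}{4}$)
$W{\left(E,U \right)} = - \frac{1}{8} + \frac{E}{4}$
$W{\left(5,P{\left(-5 \right)} \right)} 24 H{\left(6,-4 \right)} = \left(- \frac{1}{8} + \frac{1}{4} \cdot 5\right) 24 \cdot 0 = \left(- \frac{1}{8} + \frac{5}{4}\right) 24 \cdot 0 = \frac{9}{8} \cdot 24 \cdot 0 = 27 \cdot 0 = 0$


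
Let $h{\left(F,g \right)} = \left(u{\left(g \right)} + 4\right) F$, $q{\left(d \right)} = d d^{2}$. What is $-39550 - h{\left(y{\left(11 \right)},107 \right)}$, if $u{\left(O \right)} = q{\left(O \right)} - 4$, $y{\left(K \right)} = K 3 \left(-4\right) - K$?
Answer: $175141599$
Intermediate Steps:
$q{\left(d \right)} = d^{3}$
$y{\left(K \right)} = - 13 K$ ($y{\left(K \right)} = 3 K \left(-4\right) - K = - 12 K - K = - 13 K$)
$u{\left(O \right)} = -4 + O^{3}$ ($u{\left(O \right)} = O^{3} - 4 = -4 + O^{3}$)
$h{\left(F,g \right)} = F g^{3}$ ($h{\left(F,g \right)} = \left(\left(-4 + g^{3}\right) + 4\right) F = g^{3} F = F g^{3}$)
$-39550 - h{\left(y{\left(11 \right)},107 \right)} = -39550 - \left(-13\right) 11 \cdot 107^{3} = -39550 - \left(-143\right) 1225043 = -39550 - -175181149 = -39550 + 175181149 = 175141599$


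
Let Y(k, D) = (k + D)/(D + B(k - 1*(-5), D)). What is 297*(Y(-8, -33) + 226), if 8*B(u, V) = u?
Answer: 6006330/89 ≈ 67487.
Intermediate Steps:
B(u, V) = u/8
Y(k, D) = (D + k)/(5/8 + D + k/8) (Y(k, D) = (k + D)/(D + (k - 1*(-5))/8) = (D + k)/(D + (k + 5)/8) = (D + k)/(D + (5 + k)/8) = (D + k)/(D + (5/8 + k/8)) = (D + k)/(5/8 + D + k/8))
297*(Y(-8, -33) + 226) = 297*(8*(-33 - 8)/(5 - 8 + 8*(-33)) + 226) = 297*(8*(-41)/(5 - 8 - 264) + 226) = 297*(8*(-41)/(-267) + 226) = 297*(8*(-1/267)*(-41) + 226) = 297*(328/267 + 226) = 297*(60670/267) = 6006330/89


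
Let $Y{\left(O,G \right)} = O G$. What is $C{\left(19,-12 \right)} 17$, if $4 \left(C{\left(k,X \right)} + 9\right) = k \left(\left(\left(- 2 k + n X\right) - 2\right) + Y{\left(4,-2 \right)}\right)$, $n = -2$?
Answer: $-2091$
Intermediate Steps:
$Y{\left(O,G \right)} = G O$
$C{\left(k,X \right)} = -9 + \frac{k \left(-10 - 2 X - 2 k\right)}{4}$ ($C{\left(k,X \right)} = -9 + \frac{k \left(\left(\left(- 2 k - 2 X\right) - 2\right) - 8\right)}{4} = -9 + \frac{k \left(\left(\left(- 2 X - 2 k\right) - 2\right) - 8\right)}{4} = -9 + \frac{k \left(\left(-2 - 2 X - 2 k\right) - 8\right)}{4} = -9 + \frac{k \left(-10 - 2 X - 2 k\right)}{4}$)
$C{\left(19,-12 \right)} 17 = \left(-9 - \frac{95}{2} - \frac{19^{2}}{2} - \left(-6\right) 19\right) 17 = \left(-9 - \frac{95}{2} - \frac{361}{2} + 114\right) 17 = \left(-123\right) 17 = -2091$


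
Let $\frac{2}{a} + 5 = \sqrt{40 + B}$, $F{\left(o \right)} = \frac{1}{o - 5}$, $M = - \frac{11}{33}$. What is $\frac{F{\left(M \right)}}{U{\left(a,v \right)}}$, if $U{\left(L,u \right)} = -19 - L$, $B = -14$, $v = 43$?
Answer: $\frac{87}{11792} - \frac{3 \sqrt{26}}{5896} \approx 0.0047834$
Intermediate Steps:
$M = - \frac{1}{3}$ ($M = \left(-11\right) \frac{1}{33} = - \frac{1}{3} \approx -0.33333$)
$F{\left(o \right)} = \frac{1}{-5 + o}$
$a = \frac{2}{-5 + \sqrt{26}}$ ($a = \frac{2}{-5 + \sqrt{40 - 14}} = \frac{2}{-5 + \sqrt{26}} \approx 20.198$)
$\frac{F{\left(M \right)}}{U{\left(a,v \right)}} = \frac{1}{\left(-5 - \frac{1}{3}\right) \left(-19 - \left(10 + 2 \sqrt{26}\right)\right)} = \frac{1}{\left(- \frac{16}{3}\right) \left(-19 - \left(10 + 2 \sqrt{26}\right)\right)} = - \frac{3}{16 \left(-29 - 2 \sqrt{26}\right)}$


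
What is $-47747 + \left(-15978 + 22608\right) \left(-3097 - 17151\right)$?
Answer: $-134291987$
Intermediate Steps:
$-47747 + \left(-15978 + 22608\right) \left(-3097 - 17151\right) = -47747 + 6630 \left(-20248\right) = -47747 - 134244240 = -134291987$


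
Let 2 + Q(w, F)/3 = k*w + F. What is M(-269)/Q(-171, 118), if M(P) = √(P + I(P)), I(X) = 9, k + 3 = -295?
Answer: I*√65/76611 ≈ 0.00010524*I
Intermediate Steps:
k = -298 (k = -3 - 295 = -298)
M(P) = √(9 + P) (M(P) = √(P + 9) = √(9 + P))
Q(w, F) = -6 - 894*w + 3*F (Q(w, F) = -6 + 3*(-298*w + F) = -6 + 3*(F - 298*w) = -6 + (-894*w + 3*F) = -6 - 894*w + 3*F)
M(-269)/Q(-171, 118) = √(9 - 269)/(-6 - 894*(-171) + 3*118) = √(-260)/(-6 + 152874 + 354) = (2*I*√65)/153222 = (2*I*√65)*(1/153222) = I*√65/76611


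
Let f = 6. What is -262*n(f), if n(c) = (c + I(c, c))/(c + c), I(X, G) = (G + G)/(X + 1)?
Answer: -1179/7 ≈ -168.43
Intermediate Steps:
I(X, G) = 2*G/(1 + X) (I(X, G) = (2*G)/(1 + X) = 2*G/(1 + X))
n(c) = (c + 2*c/(1 + c))/(2*c) (n(c) = (c + 2*c/(1 + c))/(c + c) = (c + 2*c/(1 + c))/((2*c)) = (c + 2*c/(1 + c))*(1/(2*c)) = (c + 2*c/(1 + c))/(2*c))
-262*n(f) = -131*(3 + 6)/(1 + 6) = -131*9/7 = -262*9/14 = -1179/7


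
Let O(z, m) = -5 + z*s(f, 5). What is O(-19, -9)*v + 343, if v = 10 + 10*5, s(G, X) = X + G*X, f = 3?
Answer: -22757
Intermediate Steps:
v = 60 (v = 10 + 50 = 60)
O(z, m) = -5 + 20*z (O(z, m) = -5 + z*(5*(1 + 3)) = -5 + z*(5*4) = -5 + z*20 = -5 + 20*z)
O(-19, -9)*v + 343 = (-5 + 20*(-19))*60 + 343 = (-5 - 380)*60 + 343 = -385*60 + 343 = -23100 + 343 = -22757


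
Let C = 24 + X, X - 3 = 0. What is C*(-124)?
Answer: -3348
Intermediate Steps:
X = 3 (X = 3 + 0 = 3)
C = 27 (C = 24 + 3 = 27)
C*(-124) = 27*(-124) = -3348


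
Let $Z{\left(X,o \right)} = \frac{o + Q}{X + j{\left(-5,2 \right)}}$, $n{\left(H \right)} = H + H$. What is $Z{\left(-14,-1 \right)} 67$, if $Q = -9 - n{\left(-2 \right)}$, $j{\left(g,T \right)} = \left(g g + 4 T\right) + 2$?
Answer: $- \frac{134}{7} \approx -19.143$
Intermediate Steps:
$n{\left(H \right)} = 2 H$
$j{\left(g,T \right)} = 2 + g^{2} + 4 T$ ($j{\left(g,T \right)} = \left(g^{2} + 4 T\right) + 2 = 2 + g^{2} + 4 T$)
$Q = -5$ ($Q = -9 - 2 \left(-2\right) = -9 - -4 = -9 + 4 = -5$)
$Z{\left(X,o \right)} = \frac{-5 + o}{35 + X}$ ($Z{\left(X,o \right)} = \frac{o - 5}{X + \left(2 + \left(-5\right)^{2} + 4 \cdot 2\right)} = \frac{-5 + o}{X + \left(2 + 25 + 8\right)} = \frac{-5 + o}{X + 35} = \frac{-5 + o}{35 + X}$)
$Z{\left(-14,-1 \right)} 67 = \frac{-5 - 1}{35 - 14} \cdot 67 = \frac{1}{21} \left(-6\right) 67 = \left(- \frac{2}{7}\right) 67 = - \frac{134}{7}$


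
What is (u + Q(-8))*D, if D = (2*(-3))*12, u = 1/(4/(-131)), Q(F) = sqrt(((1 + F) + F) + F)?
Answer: 2358 - 72*I*sqrt(23) ≈ 2358.0 - 345.3*I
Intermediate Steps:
Q(F) = sqrt(1 + 3*F) (Q(F) = sqrt((1 + 2*F) + F) = sqrt(1 + 3*F))
u = -131/4 (u = 1/(4*(-1/131)) = 1/(-4/131) = -131/4 ≈ -32.750)
D = -72 (D = -6*12 = -72)
(u + Q(-8))*D = (-131/4 + sqrt(1 + 3*(-8)))*(-72) = (-131/4 + sqrt(1 - 24))*(-72) = (-131/4 + sqrt(-23))*(-72) = (-131/4 + I*sqrt(23))*(-72) = 2358 - 72*I*sqrt(23)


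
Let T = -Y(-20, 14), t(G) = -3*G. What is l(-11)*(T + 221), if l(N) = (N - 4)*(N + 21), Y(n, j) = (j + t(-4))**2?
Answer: 68250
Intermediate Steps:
Y(n, j) = (12 + j)**2 (Y(n, j) = (j - 3*(-4))**2 = (j + 12)**2 = (12 + j)**2)
T = -676 (T = -(12 + 14)**2 = -1*26**2 = -1*676 = -676)
l(N) = (-4 + N)*(21 + N)
l(-11)*(T + 221) = (-84 + (-11)**2 + 17*(-11))*(-676 + 221) = (-84 + 121 - 187)*(-455) = -150*(-455) = 68250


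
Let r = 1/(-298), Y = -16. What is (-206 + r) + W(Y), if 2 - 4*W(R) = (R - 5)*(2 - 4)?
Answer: -64369/298 ≈ -216.00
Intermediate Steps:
W(R) = -2 + R/2 (W(R) = ½ - (R - 5)*(2 - 4)/4 = ½ - (-5 + R)*(-2)/4 = ½ - (10 - 2*R)/4 = ½ + (-5/2 + R/2) = -2 + R/2)
r = -1/298 ≈ -0.0033557
(-206 + r) + W(Y) = (-206 - 1/298) + (-2 + (½)*(-16)) = -61389/298 + (-2 - 8) = -61389/298 - 10 = -64369/298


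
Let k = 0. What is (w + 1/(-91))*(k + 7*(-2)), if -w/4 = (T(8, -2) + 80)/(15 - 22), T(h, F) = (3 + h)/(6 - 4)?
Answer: -8890/13 ≈ -683.85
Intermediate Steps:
T(h, F) = 3/2 + h/2 (T(h, F) = (3 + h)/2 = (3 + h)*(½) = 3/2 + h/2)
w = 342/7 (w = -4*((3/2 + (½)*8) + 80)/(15 - 22) = -4*((3/2 + 4) + 80)/(-7) = -4*(11/2 + 80)*(-1)/7 = -342*(-1)/7 = -4*(-171/14) = 342/7 ≈ 48.857)
(w + 1/(-91))*(k + 7*(-2)) = (342/7 + 1/(-91))*(0 + 7*(-2)) = (342/7 - 1/91)*(0 - 14) = (635/13)*(-14) = -8890/13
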